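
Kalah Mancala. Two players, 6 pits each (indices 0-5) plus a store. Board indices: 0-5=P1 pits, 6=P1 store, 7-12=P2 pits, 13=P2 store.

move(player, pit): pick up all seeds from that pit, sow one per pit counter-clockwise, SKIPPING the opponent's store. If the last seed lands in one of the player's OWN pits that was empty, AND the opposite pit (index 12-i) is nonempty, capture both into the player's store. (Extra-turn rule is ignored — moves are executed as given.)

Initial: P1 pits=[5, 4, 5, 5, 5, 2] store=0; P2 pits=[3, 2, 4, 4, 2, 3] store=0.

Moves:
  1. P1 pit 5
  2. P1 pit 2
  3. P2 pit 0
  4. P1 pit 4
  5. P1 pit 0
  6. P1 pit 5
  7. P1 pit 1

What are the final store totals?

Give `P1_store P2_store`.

Move 1: P1 pit5 -> P1=[5,4,5,5,5,0](1) P2=[4,2,4,4,2,3](0)
Move 2: P1 pit2 -> P1=[5,4,0,6,6,1](2) P2=[5,2,4,4,2,3](0)
Move 3: P2 pit0 -> P1=[5,4,0,6,6,1](2) P2=[0,3,5,5,3,4](0)
Move 4: P1 pit4 -> P1=[5,4,0,6,0,2](3) P2=[1,4,6,6,3,4](0)
Move 5: P1 pit0 -> P1=[0,5,1,7,1,3](3) P2=[1,4,6,6,3,4](0)
Move 6: P1 pit5 -> P1=[0,5,1,7,1,0](4) P2=[2,5,6,6,3,4](0)
Move 7: P1 pit1 -> P1=[0,0,2,8,2,1](5) P2=[2,5,6,6,3,4](0)

Answer: 5 0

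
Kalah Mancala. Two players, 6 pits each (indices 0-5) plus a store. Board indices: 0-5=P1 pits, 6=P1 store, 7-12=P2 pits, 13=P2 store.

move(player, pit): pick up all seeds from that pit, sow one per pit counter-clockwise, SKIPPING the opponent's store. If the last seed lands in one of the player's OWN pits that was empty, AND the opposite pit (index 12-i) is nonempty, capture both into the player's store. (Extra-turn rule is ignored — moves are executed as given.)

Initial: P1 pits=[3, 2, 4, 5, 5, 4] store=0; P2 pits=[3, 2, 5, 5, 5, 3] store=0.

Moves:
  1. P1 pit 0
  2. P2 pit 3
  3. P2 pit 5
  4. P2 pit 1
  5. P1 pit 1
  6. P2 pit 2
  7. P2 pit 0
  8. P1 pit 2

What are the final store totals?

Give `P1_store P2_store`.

Move 1: P1 pit0 -> P1=[0,3,5,6,5,4](0) P2=[3,2,5,5,5,3](0)
Move 2: P2 pit3 -> P1=[1,4,5,6,5,4](0) P2=[3,2,5,0,6,4](1)
Move 3: P2 pit5 -> P1=[2,5,6,6,5,4](0) P2=[3,2,5,0,6,0](2)
Move 4: P2 pit1 -> P1=[2,5,0,6,5,4](0) P2=[3,0,6,0,6,0](9)
Move 5: P1 pit1 -> P1=[2,0,1,7,6,5](1) P2=[3,0,6,0,6,0](9)
Move 6: P2 pit2 -> P1=[3,1,1,7,6,5](1) P2=[3,0,0,1,7,1](10)
Move 7: P2 pit0 -> P1=[3,1,1,7,6,5](1) P2=[0,1,1,2,7,1](10)
Move 8: P1 pit2 -> P1=[3,1,0,8,6,5](1) P2=[0,1,1,2,7,1](10)

Answer: 1 10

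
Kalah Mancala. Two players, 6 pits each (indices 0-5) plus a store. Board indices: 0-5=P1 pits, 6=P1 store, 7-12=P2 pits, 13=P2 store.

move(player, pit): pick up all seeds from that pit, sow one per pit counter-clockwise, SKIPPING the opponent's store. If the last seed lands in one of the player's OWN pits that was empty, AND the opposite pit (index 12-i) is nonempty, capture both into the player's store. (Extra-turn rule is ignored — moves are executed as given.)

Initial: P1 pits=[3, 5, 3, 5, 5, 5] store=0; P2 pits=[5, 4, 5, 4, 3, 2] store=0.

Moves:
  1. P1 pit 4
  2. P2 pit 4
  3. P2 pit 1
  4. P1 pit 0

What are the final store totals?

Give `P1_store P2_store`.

Answer: 1 2

Derivation:
Move 1: P1 pit4 -> P1=[3,5,3,5,0,6](1) P2=[6,5,6,4,3,2](0)
Move 2: P2 pit4 -> P1=[4,5,3,5,0,6](1) P2=[6,5,6,4,0,3](1)
Move 3: P2 pit1 -> P1=[4,5,3,5,0,6](1) P2=[6,0,7,5,1,4](2)
Move 4: P1 pit0 -> P1=[0,6,4,6,1,6](1) P2=[6,0,7,5,1,4](2)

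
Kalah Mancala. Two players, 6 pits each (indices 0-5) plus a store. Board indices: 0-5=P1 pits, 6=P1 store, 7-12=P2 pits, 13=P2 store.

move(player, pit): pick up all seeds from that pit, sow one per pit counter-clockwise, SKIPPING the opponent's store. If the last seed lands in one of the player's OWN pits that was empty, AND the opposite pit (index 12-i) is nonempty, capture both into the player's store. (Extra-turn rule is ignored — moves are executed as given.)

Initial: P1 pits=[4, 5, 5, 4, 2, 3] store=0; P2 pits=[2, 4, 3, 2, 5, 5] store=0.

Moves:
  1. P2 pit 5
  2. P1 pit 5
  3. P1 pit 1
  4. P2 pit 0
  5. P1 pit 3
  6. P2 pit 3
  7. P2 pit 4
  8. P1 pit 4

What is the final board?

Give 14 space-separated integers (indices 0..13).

Move 1: P2 pit5 -> P1=[5,6,6,5,2,3](0) P2=[2,4,3,2,5,0](1)
Move 2: P1 pit5 -> P1=[5,6,6,5,2,0](1) P2=[3,5,3,2,5,0](1)
Move 3: P1 pit1 -> P1=[5,0,7,6,3,1](2) P2=[4,5,3,2,5,0](1)
Move 4: P2 pit0 -> P1=[5,0,7,6,3,1](2) P2=[0,6,4,3,6,0](1)
Move 5: P1 pit3 -> P1=[5,0,7,0,4,2](3) P2=[1,7,5,3,6,0](1)
Move 6: P2 pit3 -> P1=[5,0,7,0,4,2](3) P2=[1,7,5,0,7,1](2)
Move 7: P2 pit4 -> P1=[6,1,8,1,5,2](3) P2=[1,7,5,0,0,2](3)
Move 8: P1 pit4 -> P1=[6,1,8,1,0,3](4) P2=[2,8,6,0,0,2](3)

Answer: 6 1 8 1 0 3 4 2 8 6 0 0 2 3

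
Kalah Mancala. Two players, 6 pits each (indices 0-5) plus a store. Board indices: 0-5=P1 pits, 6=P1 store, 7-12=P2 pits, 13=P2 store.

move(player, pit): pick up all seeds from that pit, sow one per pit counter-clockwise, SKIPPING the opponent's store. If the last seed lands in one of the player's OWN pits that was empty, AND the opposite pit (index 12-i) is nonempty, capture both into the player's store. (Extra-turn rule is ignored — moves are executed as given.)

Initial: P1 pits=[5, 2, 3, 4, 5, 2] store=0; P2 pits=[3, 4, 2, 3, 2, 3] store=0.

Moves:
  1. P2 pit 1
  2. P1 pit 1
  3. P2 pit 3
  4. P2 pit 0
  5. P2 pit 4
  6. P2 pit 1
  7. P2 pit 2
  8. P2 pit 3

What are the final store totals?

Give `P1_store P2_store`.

Move 1: P2 pit1 -> P1=[5,2,3,4,5,2](0) P2=[3,0,3,4,3,4](0)
Move 2: P1 pit1 -> P1=[5,0,4,5,5,2](0) P2=[3,0,3,4,3,4](0)
Move 3: P2 pit3 -> P1=[6,0,4,5,5,2](0) P2=[3,0,3,0,4,5](1)
Move 4: P2 pit0 -> P1=[6,0,0,5,5,2](0) P2=[0,1,4,0,4,5](6)
Move 5: P2 pit4 -> P1=[7,1,0,5,5,2](0) P2=[0,1,4,0,0,6](7)
Move 6: P2 pit1 -> P1=[7,1,0,5,5,2](0) P2=[0,0,5,0,0,6](7)
Move 7: P2 pit2 -> P1=[8,1,0,5,5,2](0) P2=[0,0,0,1,1,7](8)
Move 8: P2 pit3 -> P1=[8,1,0,5,5,2](0) P2=[0,0,0,0,2,7](8)

Answer: 0 8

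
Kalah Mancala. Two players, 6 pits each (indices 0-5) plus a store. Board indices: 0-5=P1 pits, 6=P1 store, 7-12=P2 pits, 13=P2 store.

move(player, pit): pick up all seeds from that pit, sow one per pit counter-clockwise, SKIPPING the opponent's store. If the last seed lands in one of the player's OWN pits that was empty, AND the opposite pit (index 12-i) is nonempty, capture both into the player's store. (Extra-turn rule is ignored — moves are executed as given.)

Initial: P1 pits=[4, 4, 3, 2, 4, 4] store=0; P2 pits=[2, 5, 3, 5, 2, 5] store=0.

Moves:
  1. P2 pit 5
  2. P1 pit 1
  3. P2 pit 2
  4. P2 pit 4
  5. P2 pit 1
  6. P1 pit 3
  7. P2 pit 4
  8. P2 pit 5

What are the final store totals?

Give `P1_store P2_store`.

Move 1: P2 pit5 -> P1=[5,5,4,3,4,4](0) P2=[2,5,3,5,2,0](1)
Move 2: P1 pit1 -> P1=[5,0,5,4,5,5](1) P2=[2,5,3,5,2,0](1)
Move 3: P2 pit2 -> P1=[0,0,5,4,5,5](1) P2=[2,5,0,6,3,0](7)
Move 4: P2 pit4 -> P1=[1,0,5,4,5,5](1) P2=[2,5,0,6,0,1](8)
Move 5: P2 pit1 -> P1=[1,0,5,4,5,5](1) P2=[2,0,1,7,1,2](9)
Move 6: P1 pit3 -> P1=[1,0,5,0,6,6](2) P2=[3,0,1,7,1,2](9)
Move 7: P2 pit4 -> P1=[1,0,5,0,6,6](2) P2=[3,0,1,7,0,3](9)
Move 8: P2 pit5 -> P1=[2,1,5,0,6,6](2) P2=[3,0,1,7,0,0](10)

Answer: 2 10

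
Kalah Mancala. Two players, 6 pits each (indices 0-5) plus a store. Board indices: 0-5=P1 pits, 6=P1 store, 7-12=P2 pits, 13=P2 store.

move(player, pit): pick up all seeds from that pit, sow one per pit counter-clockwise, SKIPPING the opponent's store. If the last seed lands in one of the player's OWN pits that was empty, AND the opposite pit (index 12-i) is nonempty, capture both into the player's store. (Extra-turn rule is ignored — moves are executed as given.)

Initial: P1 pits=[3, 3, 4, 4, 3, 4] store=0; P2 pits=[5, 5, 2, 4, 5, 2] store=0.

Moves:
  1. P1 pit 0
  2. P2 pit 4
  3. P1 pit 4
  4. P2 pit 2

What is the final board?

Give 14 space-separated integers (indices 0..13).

Move 1: P1 pit0 -> P1=[0,4,5,5,3,4](0) P2=[5,5,2,4,5,2](0)
Move 2: P2 pit4 -> P1=[1,5,6,5,3,4](0) P2=[5,5,2,4,0,3](1)
Move 3: P1 pit4 -> P1=[1,5,6,5,0,5](1) P2=[6,5,2,4,0,3](1)
Move 4: P2 pit2 -> P1=[1,0,6,5,0,5](1) P2=[6,5,0,5,0,3](7)

Answer: 1 0 6 5 0 5 1 6 5 0 5 0 3 7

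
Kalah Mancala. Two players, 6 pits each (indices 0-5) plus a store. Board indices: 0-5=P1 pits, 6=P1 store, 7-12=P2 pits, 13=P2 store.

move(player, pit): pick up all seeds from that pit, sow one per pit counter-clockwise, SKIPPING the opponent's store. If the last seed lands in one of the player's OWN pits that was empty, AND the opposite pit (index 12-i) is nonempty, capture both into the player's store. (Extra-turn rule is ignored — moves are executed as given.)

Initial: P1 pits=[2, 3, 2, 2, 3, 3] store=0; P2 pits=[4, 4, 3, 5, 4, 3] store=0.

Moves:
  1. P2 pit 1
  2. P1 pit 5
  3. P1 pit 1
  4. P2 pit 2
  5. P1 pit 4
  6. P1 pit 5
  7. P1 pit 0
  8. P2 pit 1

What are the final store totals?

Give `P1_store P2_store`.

Move 1: P2 pit1 -> P1=[2,3,2,2,3,3](0) P2=[4,0,4,6,5,4](0)
Move 2: P1 pit5 -> P1=[2,3,2,2,3,0](1) P2=[5,1,4,6,5,4](0)
Move 3: P1 pit1 -> P1=[2,0,3,3,4,0](1) P2=[5,1,4,6,5,4](0)
Move 4: P2 pit2 -> P1=[2,0,3,3,4,0](1) P2=[5,1,0,7,6,5](1)
Move 5: P1 pit4 -> P1=[2,0,3,3,0,1](2) P2=[6,2,0,7,6,5](1)
Move 6: P1 pit5 -> P1=[2,0,3,3,0,0](3) P2=[6,2,0,7,6,5](1)
Move 7: P1 pit0 -> P1=[0,1,4,3,0,0](3) P2=[6,2,0,7,6,5](1)
Move 8: P2 pit1 -> P1=[0,1,4,3,0,0](3) P2=[6,0,1,8,6,5](1)

Answer: 3 1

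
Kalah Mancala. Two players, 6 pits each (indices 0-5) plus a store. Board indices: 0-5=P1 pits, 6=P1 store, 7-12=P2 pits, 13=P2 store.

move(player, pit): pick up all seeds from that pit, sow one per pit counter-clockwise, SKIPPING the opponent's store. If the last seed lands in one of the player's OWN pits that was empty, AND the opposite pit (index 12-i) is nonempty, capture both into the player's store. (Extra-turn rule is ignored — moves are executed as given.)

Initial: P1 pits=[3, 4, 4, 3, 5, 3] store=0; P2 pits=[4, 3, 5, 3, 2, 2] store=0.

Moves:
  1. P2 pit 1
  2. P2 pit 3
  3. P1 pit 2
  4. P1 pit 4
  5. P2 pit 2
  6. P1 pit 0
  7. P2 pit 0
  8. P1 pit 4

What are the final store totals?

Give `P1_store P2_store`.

Move 1: P2 pit1 -> P1=[3,4,4,3,5,3](0) P2=[4,0,6,4,3,2](0)
Move 2: P2 pit3 -> P1=[4,4,4,3,5,3](0) P2=[4,0,6,0,4,3](1)
Move 3: P1 pit2 -> P1=[4,4,0,4,6,4](1) P2=[4,0,6,0,4,3](1)
Move 4: P1 pit4 -> P1=[4,4,0,4,0,5](2) P2=[5,1,7,1,4,3](1)
Move 5: P2 pit2 -> P1=[5,5,1,4,0,5](2) P2=[5,1,0,2,5,4](2)
Move 6: P1 pit0 -> P1=[0,6,2,5,1,6](2) P2=[5,1,0,2,5,4](2)
Move 7: P2 pit0 -> P1=[0,6,2,5,1,6](2) P2=[0,2,1,3,6,5](2)
Move 8: P1 pit4 -> P1=[0,6,2,5,0,7](2) P2=[0,2,1,3,6,5](2)

Answer: 2 2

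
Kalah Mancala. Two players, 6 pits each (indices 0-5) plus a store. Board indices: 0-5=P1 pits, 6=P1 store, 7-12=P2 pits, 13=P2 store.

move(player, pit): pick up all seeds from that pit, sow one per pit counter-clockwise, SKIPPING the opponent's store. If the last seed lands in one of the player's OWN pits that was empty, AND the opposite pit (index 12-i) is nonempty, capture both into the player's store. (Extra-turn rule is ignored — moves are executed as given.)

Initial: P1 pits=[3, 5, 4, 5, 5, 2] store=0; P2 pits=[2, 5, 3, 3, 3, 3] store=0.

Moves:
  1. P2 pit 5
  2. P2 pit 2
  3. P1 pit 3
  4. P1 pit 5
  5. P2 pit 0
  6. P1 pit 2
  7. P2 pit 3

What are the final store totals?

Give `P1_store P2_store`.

Answer: 3 7

Derivation:
Move 1: P2 pit5 -> P1=[4,6,4,5,5,2](0) P2=[2,5,3,3,3,0](1)
Move 2: P2 pit2 -> P1=[0,6,4,5,5,2](0) P2=[2,5,0,4,4,0](6)
Move 3: P1 pit3 -> P1=[0,6,4,0,6,3](1) P2=[3,6,0,4,4,0](6)
Move 4: P1 pit5 -> P1=[0,6,4,0,6,0](2) P2=[4,7,0,4,4,0](6)
Move 5: P2 pit0 -> P1=[0,6,4,0,6,0](2) P2=[0,8,1,5,5,0](6)
Move 6: P1 pit2 -> P1=[0,6,0,1,7,1](3) P2=[0,8,1,5,5,0](6)
Move 7: P2 pit3 -> P1=[1,7,0,1,7,1](3) P2=[0,8,1,0,6,1](7)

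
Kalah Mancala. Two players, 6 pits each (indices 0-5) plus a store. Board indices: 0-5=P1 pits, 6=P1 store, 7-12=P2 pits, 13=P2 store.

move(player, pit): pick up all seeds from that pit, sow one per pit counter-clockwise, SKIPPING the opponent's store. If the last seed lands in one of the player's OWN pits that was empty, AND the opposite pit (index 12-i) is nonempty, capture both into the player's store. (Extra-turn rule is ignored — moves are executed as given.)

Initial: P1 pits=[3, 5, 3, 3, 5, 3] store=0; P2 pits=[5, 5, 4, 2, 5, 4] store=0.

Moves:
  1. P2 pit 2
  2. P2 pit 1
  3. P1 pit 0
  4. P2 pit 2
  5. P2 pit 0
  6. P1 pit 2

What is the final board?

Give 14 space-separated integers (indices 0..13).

Move 1: P2 pit2 -> P1=[3,5,3,3,5,3](0) P2=[5,5,0,3,6,5](1)
Move 2: P2 pit1 -> P1=[3,5,3,3,5,3](0) P2=[5,0,1,4,7,6](2)
Move 3: P1 pit0 -> P1=[0,6,4,4,5,3](0) P2=[5,0,1,4,7,6](2)
Move 4: P2 pit2 -> P1=[0,6,4,4,5,3](0) P2=[5,0,0,5,7,6](2)
Move 5: P2 pit0 -> P1=[0,6,4,4,5,3](0) P2=[0,1,1,6,8,7](2)
Move 6: P1 pit2 -> P1=[0,6,0,5,6,4](1) P2=[0,1,1,6,8,7](2)

Answer: 0 6 0 5 6 4 1 0 1 1 6 8 7 2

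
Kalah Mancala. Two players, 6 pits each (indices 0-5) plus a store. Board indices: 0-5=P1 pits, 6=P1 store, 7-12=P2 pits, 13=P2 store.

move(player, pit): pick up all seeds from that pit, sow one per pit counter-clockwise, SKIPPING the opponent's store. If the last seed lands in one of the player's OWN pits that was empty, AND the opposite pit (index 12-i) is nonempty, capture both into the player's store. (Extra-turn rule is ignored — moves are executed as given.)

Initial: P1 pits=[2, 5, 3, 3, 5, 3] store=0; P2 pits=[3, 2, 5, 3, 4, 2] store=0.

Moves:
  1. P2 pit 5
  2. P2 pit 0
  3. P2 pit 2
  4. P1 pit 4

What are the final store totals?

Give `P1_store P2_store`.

Answer: 1 2

Derivation:
Move 1: P2 pit5 -> P1=[3,5,3,3,5,3](0) P2=[3,2,5,3,4,0](1)
Move 2: P2 pit0 -> P1=[3,5,3,3,5,3](0) P2=[0,3,6,4,4,0](1)
Move 3: P2 pit2 -> P1=[4,6,3,3,5,3](0) P2=[0,3,0,5,5,1](2)
Move 4: P1 pit4 -> P1=[4,6,3,3,0,4](1) P2=[1,4,1,5,5,1](2)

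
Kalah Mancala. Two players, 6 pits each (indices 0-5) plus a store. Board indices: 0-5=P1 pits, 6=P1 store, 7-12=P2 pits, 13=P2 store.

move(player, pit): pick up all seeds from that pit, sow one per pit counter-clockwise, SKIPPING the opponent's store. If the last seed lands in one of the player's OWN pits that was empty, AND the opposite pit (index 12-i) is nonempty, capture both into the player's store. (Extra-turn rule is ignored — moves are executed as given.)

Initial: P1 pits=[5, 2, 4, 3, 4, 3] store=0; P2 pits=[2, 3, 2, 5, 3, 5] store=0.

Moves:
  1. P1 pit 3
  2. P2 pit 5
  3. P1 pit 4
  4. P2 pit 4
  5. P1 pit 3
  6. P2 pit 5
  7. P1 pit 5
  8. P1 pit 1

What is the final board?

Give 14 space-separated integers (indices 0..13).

Move 1: P1 pit3 -> P1=[5,2,4,0,5,4](1) P2=[2,3,2,5,3,5](0)
Move 2: P2 pit5 -> P1=[6,3,5,1,5,4](1) P2=[2,3,2,5,3,0](1)
Move 3: P1 pit4 -> P1=[6,3,5,1,0,5](2) P2=[3,4,3,5,3,0](1)
Move 4: P2 pit4 -> P1=[7,3,5,1,0,5](2) P2=[3,4,3,5,0,1](2)
Move 5: P1 pit3 -> P1=[7,3,5,0,0,5](7) P2=[3,0,3,5,0,1](2)
Move 6: P2 pit5 -> P1=[7,3,5,0,0,5](7) P2=[3,0,3,5,0,0](3)
Move 7: P1 pit5 -> P1=[7,3,5,0,0,0](8) P2=[4,1,4,6,0,0](3)
Move 8: P1 pit1 -> P1=[7,0,6,1,0,0](10) P2=[4,0,4,6,0,0](3)

Answer: 7 0 6 1 0 0 10 4 0 4 6 0 0 3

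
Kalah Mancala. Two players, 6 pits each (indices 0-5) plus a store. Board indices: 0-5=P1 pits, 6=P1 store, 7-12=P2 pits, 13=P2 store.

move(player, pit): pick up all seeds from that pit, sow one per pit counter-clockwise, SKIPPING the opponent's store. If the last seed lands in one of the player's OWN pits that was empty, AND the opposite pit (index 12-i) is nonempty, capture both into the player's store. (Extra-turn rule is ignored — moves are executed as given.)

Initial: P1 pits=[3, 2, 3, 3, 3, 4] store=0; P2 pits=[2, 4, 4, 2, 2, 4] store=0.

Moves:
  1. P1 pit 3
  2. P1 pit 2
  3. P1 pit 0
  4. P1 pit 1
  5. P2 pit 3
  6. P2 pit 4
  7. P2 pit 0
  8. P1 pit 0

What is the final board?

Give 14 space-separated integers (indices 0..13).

Answer: 0 1 2 3 6 6 1 0 5 5 0 0 6 1

Derivation:
Move 1: P1 pit3 -> P1=[3,2,3,0,4,5](1) P2=[2,4,4,2,2,4](0)
Move 2: P1 pit2 -> P1=[3,2,0,1,5,6](1) P2=[2,4,4,2,2,4](0)
Move 3: P1 pit0 -> P1=[0,3,1,2,5,6](1) P2=[2,4,4,2,2,4](0)
Move 4: P1 pit1 -> P1=[0,0,2,3,6,6](1) P2=[2,4,4,2,2,4](0)
Move 5: P2 pit3 -> P1=[0,0,2,3,6,6](1) P2=[2,4,4,0,3,5](0)
Move 6: P2 pit4 -> P1=[1,0,2,3,6,6](1) P2=[2,4,4,0,0,6](1)
Move 7: P2 pit0 -> P1=[1,0,2,3,6,6](1) P2=[0,5,5,0,0,6](1)
Move 8: P1 pit0 -> P1=[0,1,2,3,6,6](1) P2=[0,5,5,0,0,6](1)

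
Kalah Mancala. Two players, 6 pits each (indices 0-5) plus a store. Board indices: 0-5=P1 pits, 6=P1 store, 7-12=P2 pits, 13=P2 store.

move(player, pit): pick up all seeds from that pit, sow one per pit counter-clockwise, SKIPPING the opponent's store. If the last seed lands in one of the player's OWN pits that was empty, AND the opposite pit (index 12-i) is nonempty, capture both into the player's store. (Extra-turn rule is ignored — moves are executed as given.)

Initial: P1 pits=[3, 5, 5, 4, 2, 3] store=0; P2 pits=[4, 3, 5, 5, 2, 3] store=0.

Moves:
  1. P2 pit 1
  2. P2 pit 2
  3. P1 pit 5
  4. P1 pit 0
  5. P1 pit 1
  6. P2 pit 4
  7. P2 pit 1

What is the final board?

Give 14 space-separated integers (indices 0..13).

Move 1: P2 pit1 -> P1=[3,5,5,4,2,3](0) P2=[4,0,6,6,3,3](0)
Move 2: P2 pit2 -> P1=[4,6,5,4,2,3](0) P2=[4,0,0,7,4,4](1)
Move 3: P1 pit5 -> P1=[4,6,5,4,2,0](1) P2=[5,1,0,7,4,4](1)
Move 4: P1 pit0 -> P1=[0,7,6,5,3,0](1) P2=[5,1,0,7,4,4](1)
Move 5: P1 pit1 -> P1=[0,0,7,6,4,1](2) P2=[6,2,0,7,4,4](1)
Move 6: P2 pit4 -> P1=[1,1,7,6,4,1](2) P2=[6,2,0,7,0,5](2)
Move 7: P2 pit1 -> P1=[1,1,7,6,4,1](2) P2=[6,0,1,8,0,5](2)

Answer: 1 1 7 6 4 1 2 6 0 1 8 0 5 2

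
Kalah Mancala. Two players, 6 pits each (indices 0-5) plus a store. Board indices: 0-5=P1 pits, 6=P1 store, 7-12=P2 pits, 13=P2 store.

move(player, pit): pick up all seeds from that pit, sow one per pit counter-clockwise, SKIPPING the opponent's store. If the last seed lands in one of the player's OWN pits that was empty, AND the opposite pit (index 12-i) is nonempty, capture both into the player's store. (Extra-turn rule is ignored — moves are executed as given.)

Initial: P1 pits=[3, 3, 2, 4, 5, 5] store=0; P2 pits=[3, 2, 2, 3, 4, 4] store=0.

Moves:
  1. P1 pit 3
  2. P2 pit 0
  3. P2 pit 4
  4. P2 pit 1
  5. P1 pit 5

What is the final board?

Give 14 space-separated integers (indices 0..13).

Answer: 4 0 3 0 6 0 2 1 1 5 6 1 5 6

Derivation:
Move 1: P1 pit3 -> P1=[3,3,2,0,6,6](1) P2=[4,2,2,3,4,4](0)
Move 2: P2 pit0 -> P1=[3,3,2,0,6,6](1) P2=[0,3,3,4,5,4](0)
Move 3: P2 pit4 -> P1=[4,4,3,0,6,6](1) P2=[0,3,3,4,0,5](1)
Move 4: P2 pit1 -> P1=[4,0,3,0,6,6](1) P2=[0,0,4,5,0,5](6)
Move 5: P1 pit5 -> P1=[4,0,3,0,6,0](2) P2=[1,1,5,6,1,5](6)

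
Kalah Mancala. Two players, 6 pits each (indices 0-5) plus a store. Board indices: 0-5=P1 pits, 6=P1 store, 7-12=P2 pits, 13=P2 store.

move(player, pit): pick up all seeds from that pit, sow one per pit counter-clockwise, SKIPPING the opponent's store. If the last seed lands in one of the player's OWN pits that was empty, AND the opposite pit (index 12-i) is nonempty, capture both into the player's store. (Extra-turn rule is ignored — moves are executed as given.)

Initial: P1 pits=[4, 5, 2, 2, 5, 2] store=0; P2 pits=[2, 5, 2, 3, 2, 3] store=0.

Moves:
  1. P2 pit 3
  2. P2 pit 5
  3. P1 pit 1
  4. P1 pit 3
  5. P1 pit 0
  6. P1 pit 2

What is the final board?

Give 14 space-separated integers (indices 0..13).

Move 1: P2 pit3 -> P1=[4,5,2,2,5,2](0) P2=[2,5,2,0,3,4](1)
Move 2: P2 pit5 -> P1=[5,6,3,2,5,2](0) P2=[2,5,2,0,3,0](2)
Move 3: P1 pit1 -> P1=[5,0,4,3,6,3](1) P2=[3,5,2,0,3,0](2)
Move 4: P1 pit3 -> P1=[5,0,4,0,7,4](2) P2=[3,5,2,0,3,0](2)
Move 5: P1 pit0 -> P1=[0,1,5,1,8,5](2) P2=[3,5,2,0,3,0](2)
Move 6: P1 pit2 -> P1=[0,1,0,2,9,6](3) P2=[4,5,2,0,3,0](2)

Answer: 0 1 0 2 9 6 3 4 5 2 0 3 0 2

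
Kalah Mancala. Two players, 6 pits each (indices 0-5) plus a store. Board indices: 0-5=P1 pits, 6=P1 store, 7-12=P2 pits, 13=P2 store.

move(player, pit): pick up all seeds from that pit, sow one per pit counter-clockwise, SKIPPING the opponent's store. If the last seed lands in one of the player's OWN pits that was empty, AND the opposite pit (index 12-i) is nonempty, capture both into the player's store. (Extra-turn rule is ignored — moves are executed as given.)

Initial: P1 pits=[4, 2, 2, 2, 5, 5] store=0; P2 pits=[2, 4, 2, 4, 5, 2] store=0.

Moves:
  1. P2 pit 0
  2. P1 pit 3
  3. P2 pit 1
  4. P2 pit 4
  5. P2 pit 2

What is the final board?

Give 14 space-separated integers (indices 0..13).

Answer: 5 3 3 1 6 6 0 0 0 0 6 1 5 3

Derivation:
Move 1: P2 pit0 -> P1=[4,2,2,2,5,5](0) P2=[0,5,3,4,5,2](0)
Move 2: P1 pit3 -> P1=[4,2,2,0,6,6](0) P2=[0,5,3,4,5,2](0)
Move 3: P2 pit1 -> P1=[4,2,2,0,6,6](0) P2=[0,0,4,5,6,3](1)
Move 4: P2 pit4 -> P1=[5,3,3,1,6,6](0) P2=[0,0,4,5,0,4](2)
Move 5: P2 pit2 -> P1=[5,3,3,1,6,6](0) P2=[0,0,0,6,1,5](3)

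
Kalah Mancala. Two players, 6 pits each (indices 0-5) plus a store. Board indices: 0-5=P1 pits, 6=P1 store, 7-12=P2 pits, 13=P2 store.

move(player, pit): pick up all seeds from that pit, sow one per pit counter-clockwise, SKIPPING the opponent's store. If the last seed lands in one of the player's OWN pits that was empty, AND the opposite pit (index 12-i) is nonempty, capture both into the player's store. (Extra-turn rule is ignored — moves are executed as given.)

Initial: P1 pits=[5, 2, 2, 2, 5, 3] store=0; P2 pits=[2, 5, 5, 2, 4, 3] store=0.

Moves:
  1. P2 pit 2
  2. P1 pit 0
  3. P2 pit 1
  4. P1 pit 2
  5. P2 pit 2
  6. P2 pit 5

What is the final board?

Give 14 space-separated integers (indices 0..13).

Answer: 1 4 1 5 7 5 1 2 0 0 5 6 0 3

Derivation:
Move 1: P2 pit2 -> P1=[6,2,2,2,5,3](0) P2=[2,5,0,3,5,4](1)
Move 2: P1 pit0 -> P1=[0,3,3,3,6,4](1) P2=[2,5,0,3,5,4](1)
Move 3: P2 pit1 -> P1=[0,3,3,3,6,4](1) P2=[2,0,1,4,6,5](2)
Move 4: P1 pit2 -> P1=[0,3,0,4,7,5](1) P2=[2,0,1,4,6,5](2)
Move 5: P2 pit2 -> P1=[0,3,0,4,7,5](1) P2=[2,0,0,5,6,5](2)
Move 6: P2 pit5 -> P1=[1,4,1,5,7,5](1) P2=[2,0,0,5,6,0](3)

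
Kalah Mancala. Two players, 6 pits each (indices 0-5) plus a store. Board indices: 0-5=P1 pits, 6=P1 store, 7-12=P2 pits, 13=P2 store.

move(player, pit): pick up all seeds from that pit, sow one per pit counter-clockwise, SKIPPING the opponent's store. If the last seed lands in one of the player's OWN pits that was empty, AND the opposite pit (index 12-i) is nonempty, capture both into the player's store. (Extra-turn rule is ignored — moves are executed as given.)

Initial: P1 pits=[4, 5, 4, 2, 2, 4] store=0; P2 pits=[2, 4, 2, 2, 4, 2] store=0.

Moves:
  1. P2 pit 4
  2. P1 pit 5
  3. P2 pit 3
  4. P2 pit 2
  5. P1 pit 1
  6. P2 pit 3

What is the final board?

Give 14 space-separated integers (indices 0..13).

Answer: 5 0 5 3 3 1 2 4 5 0 0 3 5 1

Derivation:
Move 1: P2 pit4 -> P1=[5,6,4,2,2,4](0) P2=[2,4,2,2,0,3](1)
Move 2: P1 pit5 -> P1=[5,6,4,2,2,0](1) P2=[3,5,3,2,0,3](1)
Move 3: P2 pit3 -> P1=[5,6,4,2,2,0](1) P2=[3,5,3,0,1,4](1)
Move 4: P2 pit2 -> P1=[5,6,4,2,2,0](1) P2=[3,5,0,1,2,5](1)
Move 5: P1 pit1 -> P1=[5,0,5,3,3,1](2) P2=[4,5,0,1,2,5](1)
Move 6: P2 pit3 -> P1=[5,0,5,3,3,1](2) P2=[4,5,0,0,3,5](1)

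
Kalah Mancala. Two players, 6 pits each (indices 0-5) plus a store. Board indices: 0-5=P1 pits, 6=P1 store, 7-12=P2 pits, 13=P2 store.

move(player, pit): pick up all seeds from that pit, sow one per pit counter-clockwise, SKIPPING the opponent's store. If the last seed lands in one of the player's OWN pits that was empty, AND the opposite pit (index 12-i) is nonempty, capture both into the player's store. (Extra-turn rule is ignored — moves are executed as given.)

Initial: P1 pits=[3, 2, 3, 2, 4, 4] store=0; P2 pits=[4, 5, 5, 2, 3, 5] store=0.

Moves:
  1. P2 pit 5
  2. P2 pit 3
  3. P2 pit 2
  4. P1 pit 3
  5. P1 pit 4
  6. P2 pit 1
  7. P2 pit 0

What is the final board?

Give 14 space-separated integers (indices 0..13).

Answer: 2 3 4 0 0 6 2 0 1 3 3 7 3 8

Derivation:
Move 1: P2 pit5 -> P1=[4,3,4,3,4,4](0) P2=[4,5,5,2,3,0](1)
Move 2: P2 pit3 -> P1=[0,3,4,3,4,4](0) P2=[4,5,5,0,4,0](6)
Move 3: P2 pit2 -> P1=[1,3,4,3,4,4](0) P2=[4,5,0,1,5,1](7)
Move 4: P1 pit3 -> P1=[1,3,4,0,5,5](1) P2=[4,5,0,1,5,1](7)
Move 5: P1 pit4 -> P1=[1,3,4,0,0,6](2) P2=[5,6,1,1,5,1](7)
Move 6: P2 pit1 -> P1=[2,3,4,0,0,6](2) P2=[5,0,2,2,6,2](8)
Move 7: P2 pit0 -> P1=[2,3,4,0,0,6](2) P2=[0,1,3,3,7,3](8)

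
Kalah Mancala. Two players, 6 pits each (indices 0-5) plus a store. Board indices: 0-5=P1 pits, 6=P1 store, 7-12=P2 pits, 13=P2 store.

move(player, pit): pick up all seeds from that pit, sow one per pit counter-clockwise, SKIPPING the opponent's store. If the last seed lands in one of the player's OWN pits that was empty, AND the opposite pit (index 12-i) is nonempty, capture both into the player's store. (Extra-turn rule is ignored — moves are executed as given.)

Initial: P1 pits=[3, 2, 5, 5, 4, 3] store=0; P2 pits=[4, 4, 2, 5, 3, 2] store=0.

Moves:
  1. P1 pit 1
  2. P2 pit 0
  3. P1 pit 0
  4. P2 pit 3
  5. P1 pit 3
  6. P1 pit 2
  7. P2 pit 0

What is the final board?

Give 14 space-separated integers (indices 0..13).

Answer: 1 2 0 1 6 5 2 0 8 6 2 5 3 1

Derivation:
Move 1: P1 pit1 -> P1=[3,0,6,6,4,3](0) P2=[4,4,2,5,3,2](0)
Move 2: P2 pit0 -> P1=[3,0,6,6,4,3](0) P2=[0,5,3,6,4,2](0)
Move 3: P1 pit0 -> P1=[0,1,7,7,4,3](0) P2=[0,5,3,6,4,2](0)
Move 4: P2 pit3 -> P1=[1,2,8,7,4,3](0) P2=[0,5,3,0,5,3](1)
Move 5: P1 pit3 -> P1=[1,2,8,0,5,4](1) P2=[1,6,4,1,5,3](1)
Move 6: P1 pit2 -> P1=[1,2,0,1,6,5](2) P2=[2,7,5,2,5,3](1)
Move 7: P2 pit0 -> P1=[1,2,0,1,6,5](2) P2=[0,8,6,2,5,3](1)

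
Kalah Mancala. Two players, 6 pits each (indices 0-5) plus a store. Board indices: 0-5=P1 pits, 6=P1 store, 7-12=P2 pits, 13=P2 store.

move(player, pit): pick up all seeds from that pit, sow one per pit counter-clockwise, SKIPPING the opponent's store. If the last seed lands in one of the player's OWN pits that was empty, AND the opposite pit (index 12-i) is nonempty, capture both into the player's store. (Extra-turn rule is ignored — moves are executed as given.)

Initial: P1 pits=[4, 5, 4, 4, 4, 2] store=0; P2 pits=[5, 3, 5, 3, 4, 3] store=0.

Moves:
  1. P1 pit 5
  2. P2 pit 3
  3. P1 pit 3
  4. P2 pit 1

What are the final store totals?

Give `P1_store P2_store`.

Move 1: P1 pit5 -> P1=[4,5,4,4,4,0](1) P2=[6,3,5,3,4,3](0)
Move 2: P2 pit3 -> P1=[4,5,4,4,4,0](1) P2=[6,3,5,0,5,4](1)
Move 3: P1 pit3 -> P1=[4,5,4,0,5,1](2) P2=[7,3,5,0,5,4](1)
Move 4: P2 pit1 -> P1=[4,5,4,0,5,1](2) P2=[7,0,6,1,6,4](1)

Answer: 2 1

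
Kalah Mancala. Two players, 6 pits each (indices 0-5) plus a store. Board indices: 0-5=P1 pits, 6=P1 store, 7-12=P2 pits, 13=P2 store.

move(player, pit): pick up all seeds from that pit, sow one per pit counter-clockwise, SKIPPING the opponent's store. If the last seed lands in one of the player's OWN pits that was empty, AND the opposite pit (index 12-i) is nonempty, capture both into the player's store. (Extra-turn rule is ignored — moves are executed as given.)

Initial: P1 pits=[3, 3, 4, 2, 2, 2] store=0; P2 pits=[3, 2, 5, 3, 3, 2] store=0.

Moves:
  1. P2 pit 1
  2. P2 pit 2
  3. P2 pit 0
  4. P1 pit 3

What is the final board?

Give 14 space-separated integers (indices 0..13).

Move 1: P2 pit1 -> P1=[3,3,4,2,2,2](0) P2=[3,0,6,4,3,2](0)
Move 2: P2 pit2 -> P1=[4,4,4,2,2,2](0) P2=[3,0,0,5,4,3](1)
Move 3: P2 pit0 -> P1=[4,4,4,2,2,2](0) P2=[0,1,1,6,4,3](1)
Move 4: P1 pit3 -> P1=[4,4,4,0,3,3](0) P2=[0,1,1,6,4,3](1)

Answer: 4 4 4 0 3 3 0 0 1 1 6 4 3 1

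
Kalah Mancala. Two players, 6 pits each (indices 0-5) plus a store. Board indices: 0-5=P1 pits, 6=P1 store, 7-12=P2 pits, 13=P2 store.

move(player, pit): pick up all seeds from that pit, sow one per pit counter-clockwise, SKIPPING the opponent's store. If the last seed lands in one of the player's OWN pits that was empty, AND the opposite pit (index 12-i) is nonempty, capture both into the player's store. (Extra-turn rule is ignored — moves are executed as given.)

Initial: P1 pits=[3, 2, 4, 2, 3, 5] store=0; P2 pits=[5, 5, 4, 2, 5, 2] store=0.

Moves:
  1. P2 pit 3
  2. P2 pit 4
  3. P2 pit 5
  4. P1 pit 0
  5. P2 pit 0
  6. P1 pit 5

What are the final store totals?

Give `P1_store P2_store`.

Move 1: P2 pit3 -> P1=[3,2,4,2,3,5](0) P2=[5,5,4,0,6,3](0)
Move 2: P2 pit4 -> P1=[4,3,5,3,3,5](0) P2=[5,5,4,0,0,4](1)
Move 3: P2 pit5 -> P1=[5,4,6,3,3,5](0) P2=[5,5,4,0,0,0](2)
Move 4: P1 pit0 -> P1=[0,5,7,4,4,6](0) P2=[5,5,4,0,0,0](2)
Move 5: P2 pit0 -> P1=[0,5,7,4,4,6](0) P2=[0,6,5,1,1,1](2)
Move 6: P1 pit5 -> P1=[0,5,7,4,4,0](1) P2=[1,7,6,2,2,1](2)

Answer: 1 2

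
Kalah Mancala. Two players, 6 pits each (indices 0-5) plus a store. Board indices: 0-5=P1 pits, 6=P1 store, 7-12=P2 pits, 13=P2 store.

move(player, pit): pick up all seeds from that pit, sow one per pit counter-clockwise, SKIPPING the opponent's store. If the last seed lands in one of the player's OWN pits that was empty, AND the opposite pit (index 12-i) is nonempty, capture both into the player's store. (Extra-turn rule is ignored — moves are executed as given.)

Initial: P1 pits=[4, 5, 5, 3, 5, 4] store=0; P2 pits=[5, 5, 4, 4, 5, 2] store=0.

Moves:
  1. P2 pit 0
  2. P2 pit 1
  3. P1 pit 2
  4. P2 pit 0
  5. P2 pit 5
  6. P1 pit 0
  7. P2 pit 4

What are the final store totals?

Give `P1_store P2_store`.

Move 1: P2 pit0 -> P1=[4,5,5,3,5,4](0) P2=[0,6,5,5,6,3](0)
Move 2: P2 pit1 -> P1=[5,5,5,3,5,4](0) P2=[0,0,6,6,7,4](1)
Move 3: P1 pit2 -> P1=[5,5,0,4,6,5](1) P2=[1,0,6,6,7,4](1)
Move 4: P2 pit0 -> P1=[5,5,0,4,0,5](1) P2=[0,0,6,6,7,4](8)
Move 5: P2 pit5 -> P1=[6,6,1,4,0,5](1) P2=[0,0,6,6,7,0](9)
Move 6: P1 pit0 -> P1=[0,7,2,5,1,6](2) P2=[0,0,6,6,7,0](9)
Move 7: P2 pit4 -> P1=[1,8,3,6,2,6](2) P2=[0,0,6,6,0,1](10)

Answer: 2 10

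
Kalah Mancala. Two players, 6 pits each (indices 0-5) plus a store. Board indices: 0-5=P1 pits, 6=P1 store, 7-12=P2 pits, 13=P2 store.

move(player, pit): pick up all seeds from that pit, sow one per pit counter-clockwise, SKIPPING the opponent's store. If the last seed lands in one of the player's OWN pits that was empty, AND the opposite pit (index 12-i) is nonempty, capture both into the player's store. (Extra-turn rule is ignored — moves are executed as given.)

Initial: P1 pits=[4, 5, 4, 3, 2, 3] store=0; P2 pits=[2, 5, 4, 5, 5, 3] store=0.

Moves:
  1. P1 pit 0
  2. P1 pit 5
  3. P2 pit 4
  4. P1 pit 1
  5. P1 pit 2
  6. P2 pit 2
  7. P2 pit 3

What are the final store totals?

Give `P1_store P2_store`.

Answer: 3 3

Derivation:
Move 1: P1 pit0 -> P1=[0,6,5,4,3,3](0) P2=[2,5,4,5,5,3](0)
Move 2: P1 pit5 -> P1=[0,6,5,4,3,0](1) P2=[3,6,4,5,5,3](0)
Move 3: P2 pit4 -> P1=[1,7,6,4,3,0](1) P2=[3,6,4,5,0,4](1)
Move 4: P1 pit1 -> P1=[1,0,7,5,4,1](2) P2=[4,7,4,5,0,4](1)
Move 5: P1 pit2 -> P1=[1,0,0,6,5,2](3) P2=[5,8,5,5,0,4](1)
Move 6: P2 pit2 -> P1=[2,0,0,6,5,2](3) P2=[5,8,0,6,1,5](2)
Move 7: P2 pit3 -> P1=[3,1,1,6,5,2](3) P2=[5,8,0,0,2,6](3)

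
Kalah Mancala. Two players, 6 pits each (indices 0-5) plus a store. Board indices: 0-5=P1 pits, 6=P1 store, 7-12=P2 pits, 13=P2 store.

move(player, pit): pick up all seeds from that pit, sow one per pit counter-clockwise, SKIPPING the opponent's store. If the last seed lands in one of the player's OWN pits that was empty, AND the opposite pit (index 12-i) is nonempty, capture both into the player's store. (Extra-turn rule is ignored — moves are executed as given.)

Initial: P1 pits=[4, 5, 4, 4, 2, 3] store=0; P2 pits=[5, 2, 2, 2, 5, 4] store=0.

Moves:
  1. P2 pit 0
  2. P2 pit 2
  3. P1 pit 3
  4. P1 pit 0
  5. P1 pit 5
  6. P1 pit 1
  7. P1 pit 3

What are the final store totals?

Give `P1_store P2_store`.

Move 1: P2 pit0 -> P1=[4,5,4,4,2,3](0) P2=[0,3,3,3,6,5](0)
Move 2: P2 pit2 -> P1=[4,5,4,4,2,3](0) P2=[0,3,0,4,7,6](0)
Move 3: P1 pit3 -> P1=[4,5,4,0,3,4](1) P2=[1,3,0,4,7,6](0)
Move 4: P1 pit0 -> P1=[0,6,5,1,4,4](1) P2=[1,3,0,4,7,6](0)
Move 5: P1 pit5 -> P1=[0,6,5,1,4,0](2) P2=[2,4,1,4,7,6](0)
Move 6: P1 pit1 -> P1=[0,0,6,2,5,1](3) P2=[3,4,1,4,7,6](0)
Move 7: P1 pit3 -> P1=[0,0,6,0,6,2](3) P2=[3,4,1,4,7,6](0)

Answer: 3 0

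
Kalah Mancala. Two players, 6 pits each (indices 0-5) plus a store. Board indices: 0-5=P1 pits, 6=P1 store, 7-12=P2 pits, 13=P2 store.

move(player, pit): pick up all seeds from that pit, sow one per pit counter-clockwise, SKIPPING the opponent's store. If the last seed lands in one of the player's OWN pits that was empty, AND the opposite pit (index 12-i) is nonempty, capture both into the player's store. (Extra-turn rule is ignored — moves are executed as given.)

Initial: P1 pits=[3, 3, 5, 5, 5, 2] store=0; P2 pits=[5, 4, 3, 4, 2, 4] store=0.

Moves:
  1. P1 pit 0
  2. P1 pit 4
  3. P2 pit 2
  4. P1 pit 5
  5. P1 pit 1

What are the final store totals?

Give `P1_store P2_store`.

Move 1: P1 pit0 -> P1=[0,4,6,6,5,2](0) P2=[5,4,3,4,2,4](0)
Move 2: P1 pit4 -> P1=[0,4,6,6,0,3](1) P2=[6,5,4,4,2,4](0)
Move 3: P2 pit2 -> P1=[0,4,6,6,0,3](1) P2=[6,5,0,5,3,5](1)
Move 4: P1 pit5 -> P1=[0,4,6,6,0,0](2) P2=[7,6,0,5,3,5](1)
Move 5: P1 pit1 -> P1=[0,0,7,7,1,0](10) P2=[0,6,0,5,3,5](1)

Answer: 10 1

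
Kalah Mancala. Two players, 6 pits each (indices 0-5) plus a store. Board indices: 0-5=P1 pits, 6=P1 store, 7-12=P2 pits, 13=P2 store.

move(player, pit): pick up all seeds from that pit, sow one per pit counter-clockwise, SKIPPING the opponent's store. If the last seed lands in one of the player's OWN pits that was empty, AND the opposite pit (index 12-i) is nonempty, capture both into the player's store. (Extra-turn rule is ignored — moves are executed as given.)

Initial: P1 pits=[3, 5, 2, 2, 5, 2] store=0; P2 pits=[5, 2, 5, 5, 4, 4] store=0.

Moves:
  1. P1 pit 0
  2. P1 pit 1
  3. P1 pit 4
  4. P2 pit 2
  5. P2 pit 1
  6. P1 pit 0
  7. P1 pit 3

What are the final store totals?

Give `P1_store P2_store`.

Move 1: P1 pit0 -> P1=[0,6,3,3,5,2](0) P2=[5,2,5,5,4,4](0)
Move 2: P1 pit1 -> P1=[0,0,4,4,6,3](1) P2=[6,2,5,5,4,4](0)
Move 3: P1 pit4 -> P1=[0,0,4,4,0,4](2) P2=[7,3,6,6,4,4](0)
Move 4: P2 pit2 -> P1=[1,1,4,4,0,4](2) P2=[7,3,0,7,5,5](1)
Move 5: P2 pit1 -> P1=[1,1,4,4,0,4](2) P2=[7,0,1,8,6,5](1)
Move 6: P1 pit0 -> P1=[0,2,4,4,0,4](2) P2=[7,0,1,8,6,5](1)
Move 7: P1 pit3 -> P1=[0,2,4,0,1,5](3) P2=[8,0,1,8,6,5](1)

Answer: 3 1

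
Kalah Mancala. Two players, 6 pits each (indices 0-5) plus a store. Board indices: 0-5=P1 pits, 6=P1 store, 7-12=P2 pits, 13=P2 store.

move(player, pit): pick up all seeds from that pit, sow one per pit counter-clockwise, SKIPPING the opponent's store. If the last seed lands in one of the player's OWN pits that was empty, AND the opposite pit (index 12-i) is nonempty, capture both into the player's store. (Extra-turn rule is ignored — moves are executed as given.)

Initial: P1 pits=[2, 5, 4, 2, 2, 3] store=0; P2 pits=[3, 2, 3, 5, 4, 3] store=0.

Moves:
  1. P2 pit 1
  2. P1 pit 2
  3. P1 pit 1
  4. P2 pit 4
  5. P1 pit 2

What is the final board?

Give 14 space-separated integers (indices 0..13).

Answer: 3 1 0 5 4 5 2 3 0 4 6 0 4 1

Derivation:
Move 1: P2 pit1 -> P1=[2,5,4,2,2,3](0) P2=[3,0,4,6,4,3](0)
Move 2: P1 pit2 -> P1=[2,5,0,3,3,4](1) P2=[3,0,4,6,4,3](0)
Move 3: P1 pit1 -> P1=[2,0,1,4,4,5](2) P2=[3,0,4,6,4,3](0)
Move 4: P2 pit4 -> P1=[3,1,1,4,4,5](2) P2=[3,0,4,6,0,4](1)
Move 5: P1 pit2 -> P1=[3,1,0,5,4,5](2) P2=[3,0,4,6,0,4](1)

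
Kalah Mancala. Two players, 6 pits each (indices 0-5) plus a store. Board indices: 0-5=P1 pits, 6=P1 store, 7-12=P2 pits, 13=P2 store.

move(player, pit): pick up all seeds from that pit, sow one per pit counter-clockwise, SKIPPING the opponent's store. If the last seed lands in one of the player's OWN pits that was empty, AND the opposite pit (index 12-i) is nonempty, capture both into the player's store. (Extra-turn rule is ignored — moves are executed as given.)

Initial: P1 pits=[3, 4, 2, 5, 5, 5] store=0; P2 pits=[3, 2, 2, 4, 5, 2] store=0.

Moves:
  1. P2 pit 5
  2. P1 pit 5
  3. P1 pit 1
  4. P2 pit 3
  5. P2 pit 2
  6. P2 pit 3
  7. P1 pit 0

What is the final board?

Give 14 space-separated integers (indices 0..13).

Move 1: P2 pit5 -> P1=[4,4,2,5,5,5](0) P2=[3,2,2,4,5,0](1)
Move 2: P1 pit5 -> P1=[4,4,2,5,5,0](1) P2=[4,3,3,5,5,0](1)
Move 3: P1 pit1 -> P1=[4,0,3,6,6,0](6) P2=[0,3,3,5,5,0](1)
Move 4: P2 pit3 -> P1=[5,1,3,6,6,0](6) P2=[0,3,3,0,6,1](2)
Move 5: P2 pit2 -> P1=[5,1,3,6,6,0](6) P2=[0,3,0,1,7,2](2)
Move 6: P2 pit3 -> P1=[5,1,3,6,6,0](6) P2=[0,3,0,0,8,2](2)
Move 7: P1 pit0 -> P1=[0,2,4,7,7,1](6) P2=[0,3,0,0,8,2](2)

Answer: 0 2 4 7 7 1 6 0 3 0 0 8 2 2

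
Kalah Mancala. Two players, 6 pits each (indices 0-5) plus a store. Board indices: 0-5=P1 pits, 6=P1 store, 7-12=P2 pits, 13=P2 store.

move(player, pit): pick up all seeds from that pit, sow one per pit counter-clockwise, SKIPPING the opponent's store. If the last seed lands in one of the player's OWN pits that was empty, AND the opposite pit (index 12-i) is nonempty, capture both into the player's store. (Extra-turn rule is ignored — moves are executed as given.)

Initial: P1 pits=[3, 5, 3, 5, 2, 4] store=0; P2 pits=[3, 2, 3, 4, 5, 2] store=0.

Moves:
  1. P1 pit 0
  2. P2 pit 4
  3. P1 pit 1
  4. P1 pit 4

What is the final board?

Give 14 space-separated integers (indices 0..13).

Move 1: P1 pit0 -> P1=[0,6,4,6,2,4](0) P2=[3,2,3,4,5,2](0)
Move 2: P2 pit4 -> P1=[1,7,5,6,2,4](0) P2=[3,2,3,4,0,3](1)
Move 3: P1 pit1 -> P1=[1,0,6,7,3,5](1) P2=[4,3,3,4,0,3](1)
Move 4: P1 pit4 -> P1=[1,0,6,7,0,6](2) P2=[5,3,3,4,0,3](1)

Answer: 1 0 6 7 0 6 2 5 3 3 4 0 3 1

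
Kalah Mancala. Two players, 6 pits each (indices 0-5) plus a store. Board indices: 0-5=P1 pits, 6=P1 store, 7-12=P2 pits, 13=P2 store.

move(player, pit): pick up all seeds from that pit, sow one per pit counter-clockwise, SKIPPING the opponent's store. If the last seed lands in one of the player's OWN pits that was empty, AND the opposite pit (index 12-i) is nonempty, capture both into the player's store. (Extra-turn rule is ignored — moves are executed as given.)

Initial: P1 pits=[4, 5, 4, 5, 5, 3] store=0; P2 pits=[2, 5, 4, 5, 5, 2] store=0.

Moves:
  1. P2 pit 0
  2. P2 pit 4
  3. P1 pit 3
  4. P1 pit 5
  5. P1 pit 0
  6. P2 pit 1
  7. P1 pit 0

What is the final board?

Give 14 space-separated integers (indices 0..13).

Move 1: P2 pit0 -> P1=[4,5,4,5,5,3](0) P2=[0,6,5,5,5,2](0)
Move 2: P2 pit4 -> P1=[5,6,5,5,5,3](0) P2=[0,6,5,5,0,3](1)
Move 3: P1 pit3 -> P1=[5,6,5,0,6,4](1) P2=[1,7,5,5,0,3](1)
Move 4: P1 pit5 -> P1=[5,6,5,0,6,0](2) P2=[2,8,6,5,0,3](1)
Move 5: P1 pit0 -> P1=[0,7,6,1,7,0](5) P2=[0,8,6,5,0,3](1)
Move 6: P2 pit1 -> P1=[1,8,7,1,7,0](5) P2=[0,0,7,6,1,4](2)
Move 7: P1 pit0 -> P1=[0,9,7,1,7,0](5) P2=[0,0,7,6,1,4](2)

Answer: 0 9 7 1 7 0 5 0 0 7 6 1 4 2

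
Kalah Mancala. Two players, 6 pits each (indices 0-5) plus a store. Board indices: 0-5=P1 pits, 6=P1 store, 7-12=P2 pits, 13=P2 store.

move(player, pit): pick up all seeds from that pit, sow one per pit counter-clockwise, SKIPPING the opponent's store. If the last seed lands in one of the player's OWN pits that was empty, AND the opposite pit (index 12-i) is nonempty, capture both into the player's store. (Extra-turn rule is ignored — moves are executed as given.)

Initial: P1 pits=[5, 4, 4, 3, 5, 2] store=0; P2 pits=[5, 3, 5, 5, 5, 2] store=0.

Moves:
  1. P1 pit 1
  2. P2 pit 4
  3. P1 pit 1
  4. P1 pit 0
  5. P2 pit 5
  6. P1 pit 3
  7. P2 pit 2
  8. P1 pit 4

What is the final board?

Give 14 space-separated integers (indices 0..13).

Answer: 2 2 8 0 0 6 3 7 5 1 7 2 2 3

Derivation:
Move 1: P1 pit1 -> P1=[5,0,5,4,6,3](0) P2=[5,3,5,5,5,2](0)
Move 2: P2 pit4 -> P1=[6,1,6,4,6,3](0) P2=[5,3,5,5,0,3](1)
Move 3: P1 pit1 -> P1=[6,0,7,4,6,3](0) P2=[5,3,5,5,0,3](1)
Move 4: P1 pit0 -> P1=[0,1,8,5,7,4](1) P2=[5,3,5,5,0,3](1)
Move 5: P2 pit5 -> P1=[1,2,8,5,7,4](1) P2=[5,3,5,5,0,0](2)
Move 6: P1 pit3 -> P1=[1,2,8,0,8,5](2) P2=[6,4,5,5,0,0](2)
Move 7: P2 pit2 -> P1=[2,2,8,0,8,5](2) P2=[6,4,0,6,1,1](3)
Move 8: P1 pit4 -> P1=[2,2,8,0,0,6](3) P2=[7,5,1,7,2,2](3)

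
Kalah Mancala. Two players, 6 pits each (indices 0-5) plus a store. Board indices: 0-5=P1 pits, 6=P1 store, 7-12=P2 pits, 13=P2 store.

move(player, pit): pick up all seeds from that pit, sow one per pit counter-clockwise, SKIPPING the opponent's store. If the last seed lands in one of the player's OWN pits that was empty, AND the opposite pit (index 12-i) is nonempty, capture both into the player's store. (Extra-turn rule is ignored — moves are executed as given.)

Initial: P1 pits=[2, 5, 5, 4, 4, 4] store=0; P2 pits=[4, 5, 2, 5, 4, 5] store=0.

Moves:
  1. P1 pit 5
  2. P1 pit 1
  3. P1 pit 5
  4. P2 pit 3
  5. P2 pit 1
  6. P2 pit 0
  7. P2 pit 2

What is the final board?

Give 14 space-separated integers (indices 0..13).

Answer: 5 1 6 5 5 0 3 0 1 0 3 8 9 3

Derivation:
Move 1: P1 pit5 -> P1=[2,5,5,4,4,0](1) P2=[5,6,3,5,4,5](0)
Move 2: P1 pit1 -> P1=[2,0,6,5,5,1](2) P2=[5,6,3,5,4,5](0)
Move 3: P1 pit5 -> P1=[2,0,6,5,5,0](3) P2=[5,6,3,5,4,5](0)
Move 4: P2 pit3 -> P1=[3,1,6,5,5,0](3) P2=[5,6,3,0,5,6](1)
Move 5: P2 pit1 -> P1=[4,1,6,5,5,0](3) P2=[5,0,4,1,6,7](2)
Move 6: P2 pit0 -> P1=[4,1,6,5,5,0](3) P2=[0,1,5,2,7,8](2)
Move 7: P2 pit2 -> P1=[5,1,6,5,5,0](3) P2=[0,1,0,3,8,9](3)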